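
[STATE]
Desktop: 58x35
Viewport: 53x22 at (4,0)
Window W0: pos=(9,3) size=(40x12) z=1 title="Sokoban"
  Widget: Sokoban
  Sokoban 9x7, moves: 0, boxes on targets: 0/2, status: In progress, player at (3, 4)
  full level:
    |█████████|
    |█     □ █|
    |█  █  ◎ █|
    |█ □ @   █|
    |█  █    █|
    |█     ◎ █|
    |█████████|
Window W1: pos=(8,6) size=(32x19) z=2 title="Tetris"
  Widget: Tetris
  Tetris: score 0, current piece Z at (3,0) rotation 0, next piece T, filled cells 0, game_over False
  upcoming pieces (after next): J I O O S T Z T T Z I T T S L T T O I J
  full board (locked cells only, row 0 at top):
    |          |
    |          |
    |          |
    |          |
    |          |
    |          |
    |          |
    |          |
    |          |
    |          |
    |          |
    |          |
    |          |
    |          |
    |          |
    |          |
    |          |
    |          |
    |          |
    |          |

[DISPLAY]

                                                     
                                                     
                                                     
     ┏━━━━━━━━━━━━━━━━━━━━━━━━━━━━━━━━━━━━━━┓        
     ┃ Sokoban                              ┃        
     ┠──────────────────────────────────────┨        
    ┏━━━━━━━━━━━━━━━━━━━━━━━━━━━━━━┓        ┃        
    ┃ Tetris                       ┃        ┃        
    ┠──────────────────────────────┨        ┃        
    ┃          │Next:              ┃        ┃        
    ┃          │ ▒                 ┃        ┃        
    ┃          │▒▒▒                ┃        ┃        
    ┃          │                   ┃        ┃        
    ┃          │                   ┃        ┃        
    ┃          │                   ┃━━━━━━━━┛        
    ┃          │Score:             ┃                 
    ┃          │0                  ┃                 
    ┃          │                   ┃                 
    ┃          │                   ┃                 
    ┃          │                   ┃                 
    ┃          │                   ┃                 
    ┃          │                   ┃                 


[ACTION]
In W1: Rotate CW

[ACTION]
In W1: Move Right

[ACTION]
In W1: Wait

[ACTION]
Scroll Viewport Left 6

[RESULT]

                                                     
                                                     
                                                     
         ┏━━━━━━━━━━━━━━━━━━━━━━━━━━━━━━━━━━━━━━┓    
         ┃ Sokoban                              ┃    
         ┠──────────────────────────────────────┨    
        ┏━━━━━━━━━━━━━━━━━━━━━━━━━━━━━━┓        ┃    
        ┃ Tetris                       ┃        ┃    
        ┠──────────────────────────────┨        ┃    
        ┃          │Next:              ┃        ┃    
        ┃          │ ▒                 ┃        ┃    
        ┃          │▒▒▒                ┃        ┃    
        ┃          │                   ┃        ┃    
        ┃          │                   ┃        ┃    
        ┃          │                   ┃━━━━━━━━┛    
        ┃          │Score:             ┃             
        ┃          │0                  ┃             
        ┃          │                   ┃             
        ┃          │                   ┃             
        ┃          │                   ┃             
        ┃          │                   ┃             
        ┃          │                   ┃             


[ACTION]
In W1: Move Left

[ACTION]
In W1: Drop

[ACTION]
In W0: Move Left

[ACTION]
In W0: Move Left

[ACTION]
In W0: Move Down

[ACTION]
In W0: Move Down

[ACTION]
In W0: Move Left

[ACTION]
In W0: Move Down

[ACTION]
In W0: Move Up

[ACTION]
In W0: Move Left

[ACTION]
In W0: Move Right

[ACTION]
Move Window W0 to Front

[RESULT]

                                                     
                                                     
                                                     
         ┏━━━━━━━━━━━━━━━━━━━━━━━━━━━━━━━━━━━━━━┓    
         ┃ Sokoban                              ┃    
         ┠──────────────────────────────────────┨    
        ┏┃█████████                             ┃    
        ┃┃█     □ █                             ┃    
        ┠┃█  █  ◎ █                             ┃    
        ┃┃█□      █                             ┃    
        ┃┃█ @█    █                             ┃    
        ┃┃█     ◎ █                             ┃    
        ┃┃█████████                             ┃    
        ┃┃Moves: 7  0/2                         ┃    
        ┃┗━━━━━━━━━━━━━━━━━━━━━━━━━━━━━━━━━━━━━━┛    
        ┃          │Score:             ┃             
        ┃          │0                  ┃             
        ┃          │                   ┃             
        ┃          │                   ┃             
        ┃          │                   ┃             
        ┃          │                   ┃             
        ┃          │                   ┃             


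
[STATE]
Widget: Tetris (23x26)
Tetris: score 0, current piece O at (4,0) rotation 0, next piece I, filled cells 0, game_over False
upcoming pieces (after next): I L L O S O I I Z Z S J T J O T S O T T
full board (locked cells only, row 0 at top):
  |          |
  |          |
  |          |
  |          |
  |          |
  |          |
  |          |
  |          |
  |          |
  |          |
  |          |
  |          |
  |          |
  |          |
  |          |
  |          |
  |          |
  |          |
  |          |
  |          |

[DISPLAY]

    ▓▓    │Next:       
    ▓▓    │████        
          │            
          │            
          │            
          │            
          │Score:      
          │0           
          │            
          │            
          │            
          │            
          │            
          │            
          │            
          │            
          │            
          │            
          │            
          │            
          │            
          │            
          │            
          │            
          │            
          │            


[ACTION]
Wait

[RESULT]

          │Next:       
    ▓▓    │████        
    ▓▓    │            
          │            
          │            
          │            
          │Score:      
          │0           
          │            
          │            
          │            
          │            
          │            
          │            
          │            
          │            
          │            
          │            
          │            
          │            
          │            
          │            
          │            
          │            
          │            
          │            


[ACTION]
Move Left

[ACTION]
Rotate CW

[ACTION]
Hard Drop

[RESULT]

   ████   │Next:       
          │████        
          │            
          │            
          │            
          │            
          │Score:      
          │0           
          │            
          │            
          │            
          │            
          │            
          │            
          │            
          │            
          │            
          │            
   ▓▓     │            
   ▓▓     │            
          │            
          │            
          │            
          │            
          │            
          │            


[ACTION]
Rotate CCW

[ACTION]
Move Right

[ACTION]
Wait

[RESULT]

          │Next:       
    █     │████        
    █     │            
    █     │            
    █     │            
          │            
          │Score:      
          │0           
          │            
          │            
          │            
          │            
          │            
          │            
          │            
          │            
          │            
          │            
   ▓▓     │            
   ▓▓     │            
          │            
          │            
          │            
          │            
          │            
          │            


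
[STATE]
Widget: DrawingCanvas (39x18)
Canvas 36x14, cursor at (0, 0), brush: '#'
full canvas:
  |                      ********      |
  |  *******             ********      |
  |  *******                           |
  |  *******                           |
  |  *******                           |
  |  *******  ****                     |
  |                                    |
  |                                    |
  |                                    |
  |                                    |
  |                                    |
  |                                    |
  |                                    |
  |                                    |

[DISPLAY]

+                     ********         
  *******             ********         
  *******                              
  *******                              
  *******                              
  *******  ****                        
                                       
                                       
                                       
                                       
                                       
                                       
                                       
                                       
                                       
                                       
                                       
                                       


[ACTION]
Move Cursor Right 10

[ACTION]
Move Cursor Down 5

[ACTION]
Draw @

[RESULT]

                      ********         
  *******             ********         
  *******                              
  *******                              
  *******                              
  ******* @****                        
                                       
                                       
                                       
                                       
                                       
                                       
                                       
                                       
                                       
                                       
                                       
                                       


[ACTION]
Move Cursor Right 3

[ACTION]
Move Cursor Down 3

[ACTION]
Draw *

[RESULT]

                      ********         
  *******             ********         
  *******                              
  *******                              
  *******                              
  ******* @****                        
                                       
                                       
             *                         
                                       
                                       
                                       
                                       
                                       
                                       
                                       
                                       
                                       


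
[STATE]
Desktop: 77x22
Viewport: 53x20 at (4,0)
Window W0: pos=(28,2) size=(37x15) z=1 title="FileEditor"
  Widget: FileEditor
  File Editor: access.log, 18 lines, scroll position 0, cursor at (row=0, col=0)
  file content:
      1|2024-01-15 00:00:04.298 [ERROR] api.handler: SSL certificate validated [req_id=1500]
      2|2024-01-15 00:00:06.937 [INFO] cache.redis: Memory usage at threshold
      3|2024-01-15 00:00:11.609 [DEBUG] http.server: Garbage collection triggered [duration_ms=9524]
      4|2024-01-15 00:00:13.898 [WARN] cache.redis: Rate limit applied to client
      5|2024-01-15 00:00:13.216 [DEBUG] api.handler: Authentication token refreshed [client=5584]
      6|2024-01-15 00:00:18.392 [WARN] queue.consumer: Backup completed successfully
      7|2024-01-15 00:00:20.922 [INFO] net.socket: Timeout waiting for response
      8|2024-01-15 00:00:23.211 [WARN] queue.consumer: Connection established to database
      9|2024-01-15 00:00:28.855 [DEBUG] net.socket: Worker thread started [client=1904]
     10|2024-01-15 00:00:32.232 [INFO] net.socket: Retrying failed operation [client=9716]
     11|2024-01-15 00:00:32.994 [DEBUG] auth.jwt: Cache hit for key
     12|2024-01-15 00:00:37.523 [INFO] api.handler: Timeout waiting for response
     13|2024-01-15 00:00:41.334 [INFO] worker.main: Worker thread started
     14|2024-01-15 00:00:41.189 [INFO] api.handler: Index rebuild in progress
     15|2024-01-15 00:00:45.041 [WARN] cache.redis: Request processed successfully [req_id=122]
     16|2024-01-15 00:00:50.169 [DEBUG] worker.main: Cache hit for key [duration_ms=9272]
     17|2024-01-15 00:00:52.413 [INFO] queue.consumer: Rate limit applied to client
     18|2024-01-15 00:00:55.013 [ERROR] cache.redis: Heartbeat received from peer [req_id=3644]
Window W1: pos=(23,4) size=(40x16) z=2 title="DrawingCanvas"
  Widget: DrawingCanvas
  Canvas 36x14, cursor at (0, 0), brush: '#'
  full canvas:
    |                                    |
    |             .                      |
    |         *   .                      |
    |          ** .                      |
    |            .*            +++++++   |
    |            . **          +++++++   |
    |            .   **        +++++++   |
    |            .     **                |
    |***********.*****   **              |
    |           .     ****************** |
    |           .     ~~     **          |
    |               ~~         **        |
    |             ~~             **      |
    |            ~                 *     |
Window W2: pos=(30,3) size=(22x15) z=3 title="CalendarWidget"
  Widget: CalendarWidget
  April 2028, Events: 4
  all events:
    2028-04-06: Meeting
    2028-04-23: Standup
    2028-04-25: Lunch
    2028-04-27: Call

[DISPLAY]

                                                     
                                                     
                        ┏━━━━━━━━━━━━━━━━━━━━━━━━━━━━
                        ┃ ┏━━━━━━━━━━━━━━━━━━━━┓     
                   ┏━━━━━━┃ CalendarWidget     ┃━━━━━
                   ┃ Drawi┠────────────────────┨     
                   ┠──────┃     April 2028     ┃─────
                   ┃+     ┃Mo Tu We Th Fr Sa Su┃     
                   ┃      ┃                1  2┃     
                   ┃      ┃ 3  4  5  6*  7  8  ┃     
                   ┃      ┃10 11 12 13 14 15 16┃     
                   ┃      ┃17 18 19 20 21 22 23┃+++++
                   ┃      ┃24 25* 26 27* 28 29 ┃+++++
                   ┃      ┃                    ┃+++++
                   ┃      ┃                    ┃     
                   ┃******┃                    ┃     
                   ┃      ┃                    ┃*****
                   ┃      ┗━━━━━━━━━━━━━━━━━━━━┛     
                   ┃               ~~         **     
                   ┗━━━━━━━━━━━━━━━━━━━━━━━━━━━━━━━━━


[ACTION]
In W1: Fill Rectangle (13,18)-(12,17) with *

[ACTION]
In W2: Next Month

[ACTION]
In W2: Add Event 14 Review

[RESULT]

                                                     
                                                     
                        ┏━━━━━━━━━━━━━━━━━━━━━━━━━━━━
                        ┃ ┏━━━━━━━━━━━━━━━━━━━━┓     
                   ┏━━━━━━┃ CalendarWidget     ┃━━━━━
                   ┃ Drawi┠────────────────────┨     
                   ┠──────┃      May 2028      ┃─────
                   ┃+     ┃Mo Tu We Th Fr Sa Su┃     
                   ┃      ┃ 1  2  3  4  5  6  7┃     
                   ┃      ┃ 8  9 10 11 12 13 14┃     
                   ┃      ┃15 16 17 18 19 20 21┃     
                   ┃      ┃22 23 24 25 26 27 28┃+++++
                   ┃      ┃29 30 31            ┃+++++
                   ┃      ┃                    ┃+++++
                   ┃      ┃                    ┃     
                   ┃******┃                    ┃     
                   ┃      ┃                    ┃*****
                   ┃      ┗━━━━━━━━━━━━━━━━━━━━┛     
                   ┃               ~~         **     
                   ┗━━━━━━━━━━━━━━━━━━━━━━━━━━━━━━━━━


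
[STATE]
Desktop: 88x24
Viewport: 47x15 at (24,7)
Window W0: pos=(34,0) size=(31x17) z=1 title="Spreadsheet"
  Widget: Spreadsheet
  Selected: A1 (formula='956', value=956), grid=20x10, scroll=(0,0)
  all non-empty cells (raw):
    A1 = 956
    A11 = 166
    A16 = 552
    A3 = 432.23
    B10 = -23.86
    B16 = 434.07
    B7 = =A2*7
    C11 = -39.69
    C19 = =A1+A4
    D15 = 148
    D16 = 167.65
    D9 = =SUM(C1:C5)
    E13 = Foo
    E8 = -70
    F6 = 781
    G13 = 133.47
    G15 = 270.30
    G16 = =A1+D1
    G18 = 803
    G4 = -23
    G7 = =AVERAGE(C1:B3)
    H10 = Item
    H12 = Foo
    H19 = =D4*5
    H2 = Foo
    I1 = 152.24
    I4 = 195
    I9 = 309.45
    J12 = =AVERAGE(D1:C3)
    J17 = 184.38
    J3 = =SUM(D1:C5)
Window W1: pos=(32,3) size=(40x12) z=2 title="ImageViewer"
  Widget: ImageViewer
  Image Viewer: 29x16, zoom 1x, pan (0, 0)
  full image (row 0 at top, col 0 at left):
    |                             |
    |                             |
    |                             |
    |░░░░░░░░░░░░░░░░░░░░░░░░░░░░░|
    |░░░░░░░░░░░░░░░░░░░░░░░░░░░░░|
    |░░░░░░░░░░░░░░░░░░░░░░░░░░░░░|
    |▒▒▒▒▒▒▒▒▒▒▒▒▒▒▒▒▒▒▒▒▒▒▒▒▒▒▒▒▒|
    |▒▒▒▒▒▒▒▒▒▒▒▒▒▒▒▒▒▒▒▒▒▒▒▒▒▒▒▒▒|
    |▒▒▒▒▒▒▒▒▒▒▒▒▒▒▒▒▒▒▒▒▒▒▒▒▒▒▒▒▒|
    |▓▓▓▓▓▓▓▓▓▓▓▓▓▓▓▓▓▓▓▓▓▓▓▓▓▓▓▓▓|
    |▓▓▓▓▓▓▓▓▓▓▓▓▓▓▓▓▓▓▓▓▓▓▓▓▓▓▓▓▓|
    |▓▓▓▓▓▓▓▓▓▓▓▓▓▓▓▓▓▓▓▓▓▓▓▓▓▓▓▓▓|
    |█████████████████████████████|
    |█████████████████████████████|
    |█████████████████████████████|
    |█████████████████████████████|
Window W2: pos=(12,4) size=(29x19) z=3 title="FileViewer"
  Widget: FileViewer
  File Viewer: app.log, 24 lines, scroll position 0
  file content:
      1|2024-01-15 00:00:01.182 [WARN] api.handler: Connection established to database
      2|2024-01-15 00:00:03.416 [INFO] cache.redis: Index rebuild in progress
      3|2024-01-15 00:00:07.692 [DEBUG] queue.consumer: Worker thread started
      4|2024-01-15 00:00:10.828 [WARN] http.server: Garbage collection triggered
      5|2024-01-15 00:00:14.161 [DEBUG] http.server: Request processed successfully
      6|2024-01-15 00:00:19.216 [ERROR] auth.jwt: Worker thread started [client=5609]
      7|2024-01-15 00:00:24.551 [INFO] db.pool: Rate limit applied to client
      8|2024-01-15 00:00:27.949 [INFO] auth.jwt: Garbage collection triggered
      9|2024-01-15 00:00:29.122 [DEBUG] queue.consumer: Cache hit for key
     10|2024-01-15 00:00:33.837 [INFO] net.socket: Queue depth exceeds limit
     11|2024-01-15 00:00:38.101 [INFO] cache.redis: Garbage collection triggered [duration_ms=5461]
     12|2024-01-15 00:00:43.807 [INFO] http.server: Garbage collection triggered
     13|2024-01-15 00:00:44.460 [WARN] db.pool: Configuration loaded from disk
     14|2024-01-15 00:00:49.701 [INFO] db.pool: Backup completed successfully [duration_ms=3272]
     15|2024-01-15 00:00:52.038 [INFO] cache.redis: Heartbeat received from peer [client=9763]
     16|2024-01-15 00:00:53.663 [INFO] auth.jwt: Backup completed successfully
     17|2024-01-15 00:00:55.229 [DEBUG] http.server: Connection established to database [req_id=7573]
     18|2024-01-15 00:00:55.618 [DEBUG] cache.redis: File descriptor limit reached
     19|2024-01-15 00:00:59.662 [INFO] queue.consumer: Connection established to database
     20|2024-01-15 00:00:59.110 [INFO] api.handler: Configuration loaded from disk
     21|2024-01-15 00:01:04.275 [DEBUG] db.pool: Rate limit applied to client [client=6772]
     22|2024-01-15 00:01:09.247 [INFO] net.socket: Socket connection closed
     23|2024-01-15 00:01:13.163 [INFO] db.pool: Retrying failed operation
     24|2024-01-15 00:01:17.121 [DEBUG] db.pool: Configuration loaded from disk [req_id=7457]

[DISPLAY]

00:00:01.182 [W▲┃                              
00:00:03.416 [I█┃                              
00:00:07.692 [D░┃░░░░░░░░░░░░░░░░░░░░░         
00:00:10.828 [W░┃░░░░░░░░░░░░░░░░░░░░░         
00:00:14.161 [D░┃░░░░░░░░░░░░░░░░░░░░░         
00:00:19.216 [E░┃▒▒▒▒▒▒▒▒▒▒▒▒▒▒▒▒▒▒▒▒▒         
00:00:24.551 [I░┃▒▒▒▒▒▒▒▒▒▒▒▒▒▒▒▒▒▒▒▒▒         
00:00:27.949 [I░┃━━━━━━━━━━━━━━━━━━━━━━━━━━━━━━
00:00:29.122 [D░┃     0  -23.86       0 ┃      
00:00:33.837 [I░┃━━━━━━━━━━━━━━━━━━━━━━━┛      
00:00:38.101 [I░┃                              
00:00:43.807 [I░┃                              
00:00:44.460 [W░┃                              
00:00:49.701 [I░┃                              
00:00:52.038 [I▼┃                              


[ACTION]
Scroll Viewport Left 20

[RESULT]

        ┃2024-01-15 00:00:01.182 [W▲┃          
        ┃2024-01-15 00:00:03.416 [I█┃          
        ┃2024-01-15 00:00:07.692 [D░┃░░░░░░░░░░
        ┃2024-01-15 00:00:10.828 [W░┃░░░░░░░░░░
        ┃2024-01-15 00:00:14.161 [D░┃░░░░░░░░░░
        ┃2024-01-15 00:00:19.216 [E░┃▒▒▒▒▒▒▒▒▒▒
        ┃2024-01-15 00:00:24.551 [I░┃▒▒▒▒▒▒▒▒▒▒
        ┃2024-01-15 00:00:27.949 [I░┃━━━━━━━━━━
        ┃2024-01-15 00:00:29.122 [D░┃     0  -2
        ┃2024-01-15 00:00:33.837 [I░┃━━━━━━━━━━
        ┃2024-01-15 00:00:38.101 [I░┃          
        ┃2024-01-15 00:00:43.807 [I░┃          
        ┃2024-01-15 00:00:44.460 [W░┃          
        ┃2024-01-15 00:00:49.701 [I░┃          
        ┃2024-01-15 00:00:52.038 [I▼┃          


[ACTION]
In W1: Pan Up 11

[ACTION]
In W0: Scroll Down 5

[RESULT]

        ┃2024-01-15 00:00:01.182 [W▲┃          
        ┃2024-01-15 00:00:03.416 [I█┃          
        ┃2024-01-15 00:00:07.692 [D░┃░░░░░░░░░░
        ┃2024-01-15 00:00:10.828 [W░┃░░░░░░░░░░
        ┃2024-01-15 00:00:14.161 [D░┃░░░░░░░░░░
        ┃2024-01-15 00:00:19.216 [E░┃▒▒▒▒▒▒▒▒▒▒
        ┃2024-01-15 00:00:24.551 [I░┃▒▒▒▒▒▒▒▒▒▒
        ┃2024-01-15 00:00:27.949 [I░┃━━━━━━━━━━
        ┃2024-01-15 00:00:29.122 [D░┃     0    
        ┃2024-01-15 00:00:33.837 [I░┃━━━━━━━━━━
        ┃2024-01-15 00:00:38.101 [I░┃          
        ┃2024-01-15 00:00:43.807 [I░┃          
        ┃2024-01-15 00:00:44.460 [W░┃          
        ┃2024-01-15 00:00:49.701 [I░┃          
        ┃2024-01-15 00:00:52.038 [I▼┃          


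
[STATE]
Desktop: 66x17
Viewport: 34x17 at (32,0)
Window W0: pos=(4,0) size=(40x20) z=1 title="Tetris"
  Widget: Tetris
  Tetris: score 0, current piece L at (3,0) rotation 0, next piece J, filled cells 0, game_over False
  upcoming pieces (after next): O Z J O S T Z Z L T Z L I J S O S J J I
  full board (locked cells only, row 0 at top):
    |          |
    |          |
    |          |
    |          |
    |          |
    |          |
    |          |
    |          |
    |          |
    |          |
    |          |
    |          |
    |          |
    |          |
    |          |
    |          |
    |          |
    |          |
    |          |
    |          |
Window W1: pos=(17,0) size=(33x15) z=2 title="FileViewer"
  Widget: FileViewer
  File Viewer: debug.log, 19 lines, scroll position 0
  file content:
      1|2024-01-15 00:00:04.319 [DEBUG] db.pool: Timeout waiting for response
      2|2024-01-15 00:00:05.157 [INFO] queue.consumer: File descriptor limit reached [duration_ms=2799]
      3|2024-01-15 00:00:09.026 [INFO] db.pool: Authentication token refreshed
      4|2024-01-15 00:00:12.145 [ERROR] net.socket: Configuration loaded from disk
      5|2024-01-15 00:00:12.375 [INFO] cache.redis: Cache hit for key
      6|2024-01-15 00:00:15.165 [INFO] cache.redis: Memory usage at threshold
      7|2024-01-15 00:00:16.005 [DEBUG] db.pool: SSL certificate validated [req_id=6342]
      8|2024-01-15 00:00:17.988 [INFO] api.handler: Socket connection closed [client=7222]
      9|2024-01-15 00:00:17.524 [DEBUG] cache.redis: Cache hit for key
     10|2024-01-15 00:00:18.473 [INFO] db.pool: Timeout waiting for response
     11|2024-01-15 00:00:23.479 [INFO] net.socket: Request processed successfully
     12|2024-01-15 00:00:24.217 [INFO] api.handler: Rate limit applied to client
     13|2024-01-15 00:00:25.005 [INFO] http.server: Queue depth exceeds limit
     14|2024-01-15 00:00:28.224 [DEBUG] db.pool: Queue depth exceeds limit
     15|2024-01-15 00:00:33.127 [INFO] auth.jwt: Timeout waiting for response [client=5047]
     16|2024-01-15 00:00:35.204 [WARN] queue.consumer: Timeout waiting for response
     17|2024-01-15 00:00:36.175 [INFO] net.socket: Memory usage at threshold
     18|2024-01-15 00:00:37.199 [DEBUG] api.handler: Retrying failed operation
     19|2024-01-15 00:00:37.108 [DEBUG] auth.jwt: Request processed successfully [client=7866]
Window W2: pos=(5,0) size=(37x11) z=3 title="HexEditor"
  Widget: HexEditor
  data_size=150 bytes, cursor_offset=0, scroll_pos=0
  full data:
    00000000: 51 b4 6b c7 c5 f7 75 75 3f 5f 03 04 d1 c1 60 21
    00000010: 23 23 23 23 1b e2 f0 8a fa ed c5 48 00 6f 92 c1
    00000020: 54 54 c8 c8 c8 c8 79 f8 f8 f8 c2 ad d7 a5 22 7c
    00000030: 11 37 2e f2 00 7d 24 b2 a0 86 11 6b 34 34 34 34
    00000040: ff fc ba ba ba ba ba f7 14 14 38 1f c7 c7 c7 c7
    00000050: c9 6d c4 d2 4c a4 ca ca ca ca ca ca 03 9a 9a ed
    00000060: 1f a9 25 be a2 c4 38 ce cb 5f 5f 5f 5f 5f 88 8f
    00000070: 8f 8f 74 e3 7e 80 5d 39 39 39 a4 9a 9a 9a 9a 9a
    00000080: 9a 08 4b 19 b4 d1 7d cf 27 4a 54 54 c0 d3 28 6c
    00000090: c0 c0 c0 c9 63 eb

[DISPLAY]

━━━━━━━━━┓━━━━━━━┓                
         ┃       ┃                
─────────┨───────┨                
7 75 75  ┃[DEBUG▲┃                
2 f0 8a  ┃[INFO]█┃                
8 79 f8  ┃[INFO]░┃                
d 24 b2  ┃[ERROR░┃                
a ba f7  ┃[INFO]░┃                
4 ca ca  ┃[INFO]░┃                
4 38 ce  ┃[DEBUG░┃                
━━━━━━━━━┛[INFO]░┃                
00:17.524 [DEBUG░┃                
00:18.473 [INFO]░┃                
00:23.479 [INFO]▼┃                
━━━━━━━━━━━━━━━━━┛                
           ┃                      
           ┃                      


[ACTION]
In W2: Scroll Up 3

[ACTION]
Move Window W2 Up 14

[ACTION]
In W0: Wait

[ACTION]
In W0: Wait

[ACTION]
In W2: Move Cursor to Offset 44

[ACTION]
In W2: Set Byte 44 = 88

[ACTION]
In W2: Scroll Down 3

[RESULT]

━━━━━━━━━┓━━━━━━━┓                
         ┃       ┃                
─────────┨───────┨                
d 24 b2  ┃[DEBUG▲┃                
a ba f7  ┃[INFO]█┃                
4 ca ca  ┃[INFO]░┃                
4 38 ce  ┃[ERROR░┃                
0 5d 39  ┃[INFO]░┃                
1 7d cf  ┃[INFO]░┃                
b        ┃[DEBUG░┃                
━━━━━━━━━┛[INFO]░┃                
00:17.524 [DEBUG░┃                
00:18.473 [INFO]░┃                
00:23.479 [INFO]▼┃                
━━━━━━━━━━━━━━━━━┛                
           ┃                      
           ┃                      


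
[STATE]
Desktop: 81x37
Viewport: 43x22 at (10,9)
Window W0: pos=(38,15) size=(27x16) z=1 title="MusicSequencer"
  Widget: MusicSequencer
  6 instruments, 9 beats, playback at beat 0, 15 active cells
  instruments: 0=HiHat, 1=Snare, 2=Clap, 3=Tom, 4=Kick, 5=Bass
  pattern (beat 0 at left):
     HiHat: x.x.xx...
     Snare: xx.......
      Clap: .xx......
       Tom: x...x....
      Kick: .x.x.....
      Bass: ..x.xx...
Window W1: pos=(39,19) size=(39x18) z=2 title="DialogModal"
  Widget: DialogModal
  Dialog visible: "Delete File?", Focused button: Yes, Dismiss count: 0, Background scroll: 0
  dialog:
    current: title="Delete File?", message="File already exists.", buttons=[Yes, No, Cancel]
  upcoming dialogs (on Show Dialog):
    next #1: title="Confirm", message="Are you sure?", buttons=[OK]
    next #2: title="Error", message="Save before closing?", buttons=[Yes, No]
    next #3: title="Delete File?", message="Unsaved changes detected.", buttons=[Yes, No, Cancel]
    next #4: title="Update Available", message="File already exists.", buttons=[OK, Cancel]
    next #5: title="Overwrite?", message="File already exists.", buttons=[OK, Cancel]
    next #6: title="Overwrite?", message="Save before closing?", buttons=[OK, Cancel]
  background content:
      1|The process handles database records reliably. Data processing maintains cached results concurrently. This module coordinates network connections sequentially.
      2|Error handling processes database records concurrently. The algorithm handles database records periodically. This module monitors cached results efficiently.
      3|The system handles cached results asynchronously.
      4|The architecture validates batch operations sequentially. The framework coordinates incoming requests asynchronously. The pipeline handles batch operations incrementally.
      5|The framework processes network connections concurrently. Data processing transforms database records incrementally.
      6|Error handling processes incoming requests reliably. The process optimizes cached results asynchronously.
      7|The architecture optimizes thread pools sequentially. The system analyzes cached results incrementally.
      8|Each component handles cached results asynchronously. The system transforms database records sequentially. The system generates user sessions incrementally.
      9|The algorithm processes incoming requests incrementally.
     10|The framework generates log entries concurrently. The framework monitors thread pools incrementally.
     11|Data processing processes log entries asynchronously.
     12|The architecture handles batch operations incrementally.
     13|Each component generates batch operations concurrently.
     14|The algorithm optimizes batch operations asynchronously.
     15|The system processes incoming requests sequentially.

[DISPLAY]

                                           
                                           
                                           
                                           
                                           
                                           
                            ┏━━━━━━━━━━━━━━
                            ┃ MusicSequence
                            ┠──────────────
                            ┃      ▼1234567
                            ┃┏━━━━━━━━━━━━━
                            ┃┃ DialogModal 
                            ┃┠─────────────
                            ┃┃The process h
                            ┃┃Error handlin
                            ┃┃The system ha
                            ┃┃The architect
                            ┃┃The fr┌──────
                            ┃┃Error │     D
                            ┃┃The ar│ File 
                            ┃┃Each c│ [Yes]
                            ┗┃The al└──────


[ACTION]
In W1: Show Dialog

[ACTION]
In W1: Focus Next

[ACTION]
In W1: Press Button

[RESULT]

                                           
                                           
                                           
                                           
                                           
                                           
                            ┏━━━━━━━━━━━━━━
                            ┃ MusicSequence
                            ┠──────────────
                            ┃      ▼1234567
                            ┃┏━━━━━━━━━━━━━
                            ┃┃ DialogModal 
                            ┃┠─────────────
                            ┃┃The process h
                            ┃┃Error handlin
                            ┃┃The system ha
                            ┃┃The architect
                            ┃┃The framework
                            ┃┃Error handlin
                            ┃┃The architect
                            ┃┃Each componen
                            ┗┃The algorithm


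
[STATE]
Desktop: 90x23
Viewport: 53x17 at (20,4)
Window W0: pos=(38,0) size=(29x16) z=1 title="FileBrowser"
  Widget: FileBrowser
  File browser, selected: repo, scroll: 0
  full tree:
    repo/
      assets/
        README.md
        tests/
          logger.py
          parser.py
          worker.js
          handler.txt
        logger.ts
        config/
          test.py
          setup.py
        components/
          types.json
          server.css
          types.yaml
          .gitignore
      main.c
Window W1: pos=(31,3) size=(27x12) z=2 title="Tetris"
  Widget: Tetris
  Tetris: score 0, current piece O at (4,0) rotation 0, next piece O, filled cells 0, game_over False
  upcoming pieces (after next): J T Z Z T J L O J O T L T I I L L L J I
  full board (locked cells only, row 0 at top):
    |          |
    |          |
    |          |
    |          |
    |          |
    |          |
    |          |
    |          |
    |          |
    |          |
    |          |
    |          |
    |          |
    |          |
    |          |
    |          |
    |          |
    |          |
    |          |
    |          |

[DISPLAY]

           ┃ Tetris                  ┃        ┃      
           ┠─────────────────────────┨        ┃      
           ┃          │Next:         ┃        ┃      
           ┃          │▓▓            ┃        ┃      
           ┃          │▓▓            ┃        ┃      
           ┃          │              ┃        ┃      
           ┃          │              ┃        ┃      
           ┃          │              ┃        ┃      
           ┃          │Score:        ┃        ┃      
           ┃          │0             ┃        ┃      
           ┗━━━━━━━━━━━━━━━━━━━━━━━━━┛        ┃      
                  ┗━━━━━━━━━━━━━━━━━━━━━━━━━━━┛      
                                                     
                                                     
                                                     
                                                     
                                                     


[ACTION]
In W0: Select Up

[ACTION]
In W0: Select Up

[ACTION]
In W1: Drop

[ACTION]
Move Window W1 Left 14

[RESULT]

etris                  ┃+] assets/            ┃      
───────────────────────┨ain.c                 ┃      
        │Next:         ┃                      ┃      
        │▓▓            ┃                      ┃      
        │▓▓            ┃                      ┃      
        │              ┃                      ┃      
        │              ┃                      ┃      
        │              ┃                      ┃      
        │Score:        ┃                      ┃      
        │0             ┃                      ┃      
━━━━━━━━━━━━━━━━━━━━━━━┛                      ┃      
                  ┗━━━━━━━━━━━━━━━━━━━━━━━━━━━┛      
                                                     
                                                     
                                                     
                                                     
                                                     


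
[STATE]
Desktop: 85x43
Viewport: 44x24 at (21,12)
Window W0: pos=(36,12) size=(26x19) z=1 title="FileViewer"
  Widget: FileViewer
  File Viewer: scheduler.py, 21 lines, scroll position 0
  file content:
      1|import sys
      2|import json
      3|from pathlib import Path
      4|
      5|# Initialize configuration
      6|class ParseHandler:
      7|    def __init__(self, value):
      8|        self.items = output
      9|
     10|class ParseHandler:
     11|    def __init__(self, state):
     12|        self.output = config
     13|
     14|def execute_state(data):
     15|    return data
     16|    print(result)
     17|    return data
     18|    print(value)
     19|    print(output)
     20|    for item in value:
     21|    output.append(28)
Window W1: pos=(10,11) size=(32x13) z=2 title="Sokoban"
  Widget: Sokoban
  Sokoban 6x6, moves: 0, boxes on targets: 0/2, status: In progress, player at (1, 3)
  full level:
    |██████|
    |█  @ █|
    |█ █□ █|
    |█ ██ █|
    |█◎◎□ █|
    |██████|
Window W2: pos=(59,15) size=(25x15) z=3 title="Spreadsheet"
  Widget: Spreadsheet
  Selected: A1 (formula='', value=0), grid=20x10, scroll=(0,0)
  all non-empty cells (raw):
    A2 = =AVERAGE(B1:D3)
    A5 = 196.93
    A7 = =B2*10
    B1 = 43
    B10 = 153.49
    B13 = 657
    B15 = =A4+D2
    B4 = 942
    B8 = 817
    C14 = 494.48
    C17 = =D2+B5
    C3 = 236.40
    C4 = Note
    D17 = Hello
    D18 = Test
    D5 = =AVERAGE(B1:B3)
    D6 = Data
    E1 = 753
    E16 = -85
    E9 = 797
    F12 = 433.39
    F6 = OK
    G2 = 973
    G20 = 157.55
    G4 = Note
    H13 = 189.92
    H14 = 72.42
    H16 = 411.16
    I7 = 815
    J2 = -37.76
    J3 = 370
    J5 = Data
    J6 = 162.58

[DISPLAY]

                    ┃━━━━━━━━━━━━━━━━━━━┓   
────────────────────┨Viewer             ┃   
                    ┃───────────────────┨   
                    ┃t sys            ┏━━━━━
                    ┃t json           ┃ Spre
                    ┃pathlib import Pa┠─────
                    ┃                 ┃A1:  
                    ┃tialize configura┃     
0/2                 ┃ ParseHandler:   ┃-----
                    ┃ef __init__(self,┃  1  
                    ┃   self.items = o┃  2  
━━━━━━━━━━━━━━━━━━━━┛                 ┃  3  
               ┃class ParseHandler:   ┃  4  
               ┃    def __init__(self,┃  5  
               ┃        self.output = ┃  6  
               ┃                      ┃  7  
               ┃def execute_state(data┃  8  
               ┃    return data       ┗━━━━━
               ┗━━━━━━━━━━━━━━━━━━━━━━━━┛   
                                            
                                            
                                            
                                            
                                            


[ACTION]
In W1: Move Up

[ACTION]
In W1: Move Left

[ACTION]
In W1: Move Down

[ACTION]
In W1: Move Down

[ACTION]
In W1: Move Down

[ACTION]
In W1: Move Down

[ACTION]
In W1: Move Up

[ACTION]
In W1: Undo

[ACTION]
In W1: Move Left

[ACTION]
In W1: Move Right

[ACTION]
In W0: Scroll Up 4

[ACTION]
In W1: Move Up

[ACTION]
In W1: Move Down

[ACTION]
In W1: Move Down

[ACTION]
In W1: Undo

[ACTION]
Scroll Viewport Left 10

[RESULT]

 Sokoban                      ┃━━━━━━━━━━━━━
──────────────────────────────┨Viewer       
██████                        ┃─────────────
█ @  █                        ┃t sys        
█ █□ █                        ┃t json       
█ ██ █                        ┃pathlib impor
█◎◎□ █                        ┃             
██████                        ┃tialize confi
Moves: 1  0/2                 ┃ ParseHandler
                              ┃ef __init__(s
                              ┃   self.items
━━━━━━━━━━━━━━━━━━━━━━━━━━━━━━┛             
                         ┃class ParseHandler
                         ┃    def __init__(s
                         ┃        self.outpu
                         ┃                  
                         ┃def execute_state(
                         ┃    return data   
                         ┗━━━━━━━━━━━━━━━━━━
                                            
                                            
                                            
                                            
                                            
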